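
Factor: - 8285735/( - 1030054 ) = 2^ (- 1 )*  5^1*29^1*353^ ( - 1 )*1459^ (-1)*57143^1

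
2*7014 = 14028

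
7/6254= 7/6254 = 0.00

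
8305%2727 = 124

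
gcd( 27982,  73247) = 823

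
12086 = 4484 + 7602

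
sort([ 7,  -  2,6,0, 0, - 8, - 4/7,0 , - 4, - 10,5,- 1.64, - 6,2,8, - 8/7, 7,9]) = [ -10, - 8, - 6, - 4,  -  2, - 1.64, - 8/7, - 4/7,0, 0, 0,2,5 , 6, 7 , 7,8, 9 ] 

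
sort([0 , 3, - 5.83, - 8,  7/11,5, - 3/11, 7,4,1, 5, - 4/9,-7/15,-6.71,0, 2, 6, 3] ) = [ - 8, - 6.71, - 5.83,  -  7/15,  -  4/9, - 3/11, 0, 0,7/11,1, 2, 3, 3 , 4, 5,5,  6, 7 ] 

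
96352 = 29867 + 66485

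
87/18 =4 + 5/6  =  4.83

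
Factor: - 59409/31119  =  -21/11  =  - 3^1*7^1*11^( - 1)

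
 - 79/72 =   -  2 + 65/72 = - 1.10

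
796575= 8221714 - 7425139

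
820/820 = 1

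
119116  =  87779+31337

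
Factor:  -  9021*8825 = -3^1*5^2*31^1*97^1*353^1 = - 79610325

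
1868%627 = 614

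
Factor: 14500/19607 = 2^2*5^3 * 7^( - 1)*29^1 * 2801^ ( - 1) 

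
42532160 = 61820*688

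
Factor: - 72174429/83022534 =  - 2^( - 1 )*3^1*7^( - 1)*29^( - 1)*22721^ ( - 1 )*2673127^1 = - 8019381/9224726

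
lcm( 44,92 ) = 1012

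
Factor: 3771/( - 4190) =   -  9/10 = - 2^ ( - 1 ) * 3^2 * 5^ (-1 ) 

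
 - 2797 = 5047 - 7844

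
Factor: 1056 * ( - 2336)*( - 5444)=2^12*3^1 * 11^1*73^1*1361^1 = 13429346304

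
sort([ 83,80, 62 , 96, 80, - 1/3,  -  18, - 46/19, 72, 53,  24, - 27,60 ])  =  [ - 27, - 18, - 46/19 , - 1/3,24,53, 60, 62,72, 80, 80,83, 96] 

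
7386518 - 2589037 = 4797481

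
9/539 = 9/539 = 0.02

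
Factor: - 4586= - 2^1 * 2293^1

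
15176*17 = 257992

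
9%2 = 1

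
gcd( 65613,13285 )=1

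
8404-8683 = -279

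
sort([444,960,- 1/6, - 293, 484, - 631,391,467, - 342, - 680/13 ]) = [-631, - 342, - 293, - 680/13  ,-1/6, 391,444, 467,484,960 ]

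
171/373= 171/373 = 0.46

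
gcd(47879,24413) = 1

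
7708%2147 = 1267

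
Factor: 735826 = 2^1 *7^1*13^2*311^1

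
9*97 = 873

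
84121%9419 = 8769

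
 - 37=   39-76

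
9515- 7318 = 2197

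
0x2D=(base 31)1E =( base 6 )113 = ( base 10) 45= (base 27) 1I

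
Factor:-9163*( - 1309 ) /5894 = 2^( - 1)*7^2*11^2  *  17^2*421^(-1 ) = 1713481/842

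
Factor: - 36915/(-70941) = 115/221=5^1*13^( - 1)*17^(-1)*23^1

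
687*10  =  6870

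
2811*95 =267045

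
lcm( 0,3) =0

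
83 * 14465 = 1200595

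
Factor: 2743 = 13^1*211^1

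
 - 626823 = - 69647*9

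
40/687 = 40/687 =0.06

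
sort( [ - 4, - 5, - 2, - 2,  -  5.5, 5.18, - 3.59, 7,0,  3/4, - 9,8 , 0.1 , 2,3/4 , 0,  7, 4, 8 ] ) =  [ - 9,-5.5, - 5, - 4,  -  3.59,-2, - 2,0,  0,0.1, 3/4 , 3/4,2, 4,5.18,7,7,8 , 8]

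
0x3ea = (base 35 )sm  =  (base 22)21c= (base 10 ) 1002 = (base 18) 31C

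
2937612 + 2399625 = 5337237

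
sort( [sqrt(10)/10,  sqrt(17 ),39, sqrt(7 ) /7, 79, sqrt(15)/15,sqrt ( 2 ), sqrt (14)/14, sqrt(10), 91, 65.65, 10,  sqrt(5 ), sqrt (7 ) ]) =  [ sqrt( 15)/15, sqrt(14) /14, sqrt( 10)/10, sqrt( 7 ) /7, sqrt(2 ),sqrt(5 ),sqrt(7 ), sqrt(10 ), sqrt( 17 ),10,  39 , 65.65, 79, 91 ] 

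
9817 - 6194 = 3623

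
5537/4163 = 5537/4163=   1.33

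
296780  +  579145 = 875925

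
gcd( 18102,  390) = 6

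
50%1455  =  50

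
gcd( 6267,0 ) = 6267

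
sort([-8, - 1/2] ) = [ - 8,-1/2]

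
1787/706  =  2 + 375/706 = 2.53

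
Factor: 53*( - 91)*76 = -366548  =  -2^2*7^1*13^1*19^1*53^1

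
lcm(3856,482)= 3856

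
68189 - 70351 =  - 2162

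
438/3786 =73/631= 0.12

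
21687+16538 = 38225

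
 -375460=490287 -865747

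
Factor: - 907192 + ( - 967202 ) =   -  2^1*3^3 *103^1 * 337^1 = -1874394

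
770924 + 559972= 1330896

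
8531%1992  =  563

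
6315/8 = 789+3/8 = 789.38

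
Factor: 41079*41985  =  1724701815 = 3^4*5^1*311^1 * 13693^1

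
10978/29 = 378 + 16/29 = 378.55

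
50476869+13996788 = 64473657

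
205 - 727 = -522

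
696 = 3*232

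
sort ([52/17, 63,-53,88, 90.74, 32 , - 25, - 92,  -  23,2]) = [ - 92 , - 53,-25 ,  -  23, 2, 52/17,32, 63, 88, 90.74]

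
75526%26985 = 21556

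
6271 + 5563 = 11834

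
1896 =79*24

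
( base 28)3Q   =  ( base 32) 3e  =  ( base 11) a0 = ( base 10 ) 110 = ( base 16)6E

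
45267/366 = 15089/122 =123.68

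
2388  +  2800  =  5188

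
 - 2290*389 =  - 890810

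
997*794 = 791618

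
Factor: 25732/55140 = 3^(- 1 )*5^( - 1 )*7^1 = 7/15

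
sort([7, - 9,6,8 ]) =[ - 9,6, 7,8 ] 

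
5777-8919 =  - 3142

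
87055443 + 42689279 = 129744722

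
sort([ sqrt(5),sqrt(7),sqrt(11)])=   [ sqrt(5),sqrt(7),sqrt(11 )] 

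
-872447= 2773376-3645823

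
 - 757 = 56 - 813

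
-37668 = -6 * 6278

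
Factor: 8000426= 2^1*7^2 *81637^1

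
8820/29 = 304+ 4/29  =  304.14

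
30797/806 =38 + 13/62=38.21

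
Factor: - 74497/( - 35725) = 5^( - 2)*23^1 * 41^1 * 79^1 * 1429^( - 1 )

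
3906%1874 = 158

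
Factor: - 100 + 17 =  - 83 = - 83^1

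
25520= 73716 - 48196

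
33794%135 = 44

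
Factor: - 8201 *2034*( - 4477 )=74680093818 = 2^1*3^2*11^2*37^1*59^1*113^1 * 139^1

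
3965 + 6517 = 10482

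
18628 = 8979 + 9649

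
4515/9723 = 215/463   =  0.46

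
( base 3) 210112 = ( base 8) 1105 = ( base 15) 28B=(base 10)581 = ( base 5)4311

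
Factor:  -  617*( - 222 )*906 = 124098444 = 2^2*3^2*37^1*151^1*617^1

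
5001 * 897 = 4485897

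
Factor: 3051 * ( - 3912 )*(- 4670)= 55738841040= 2^4 * 3^4*5^1*113^1*163^1*467^1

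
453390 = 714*635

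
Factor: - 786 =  - 2^1 * 3^1*131^1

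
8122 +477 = 8599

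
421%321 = 100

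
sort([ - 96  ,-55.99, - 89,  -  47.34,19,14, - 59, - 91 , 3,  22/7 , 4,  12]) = [ - 96, - 91, - 89, - 59, - 55.99, - 47.34 , 3,22/7, 4,12,  14, 19 ]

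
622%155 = 2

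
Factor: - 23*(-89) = 2047 = 23^1*89^1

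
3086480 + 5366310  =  8452790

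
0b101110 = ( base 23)20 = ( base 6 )114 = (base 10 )46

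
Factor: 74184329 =74184329^1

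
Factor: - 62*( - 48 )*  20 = 59520 = 2^7 * 3^1*5^1*31^1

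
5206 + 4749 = 9955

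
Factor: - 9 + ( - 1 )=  - 2^1*5^1= -10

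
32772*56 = 1835232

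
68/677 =68/677 = 0.10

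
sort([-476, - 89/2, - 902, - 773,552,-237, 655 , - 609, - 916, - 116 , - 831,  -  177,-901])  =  [-916,-902, - 901,-831, - 773, - 609,  -  476,-237, - 177,-116, - 89/2, 552, 655 ] 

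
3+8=11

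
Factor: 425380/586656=106345/146664 = 2^(-3)*3^( - 3) *5^1*7^( -1)*97^(-1)*21269^1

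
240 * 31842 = 7642080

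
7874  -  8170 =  - 296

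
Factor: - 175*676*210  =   - 2^3*3^1*5^3*7^2*13^2  =  - 24843000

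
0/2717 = 0 = 0.00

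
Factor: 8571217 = 787^1*10891^1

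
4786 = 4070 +716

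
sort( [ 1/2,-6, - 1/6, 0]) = [ - 6,  -  1/6,  0, 1/2 ]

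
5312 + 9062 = 14374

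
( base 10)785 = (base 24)18H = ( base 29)r2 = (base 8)1421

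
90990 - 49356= 41634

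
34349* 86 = 2954014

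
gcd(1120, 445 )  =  5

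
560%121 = 76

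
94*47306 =4446764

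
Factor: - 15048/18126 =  - 44/53= -2^2 * 11^1*53^(  -  1)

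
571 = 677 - 106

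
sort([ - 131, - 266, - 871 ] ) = [ - 871, - 266, - 131]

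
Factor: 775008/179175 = 2^5* 3^3*5^( - 2)*13^1*23^1 *2389^( - 1) = 258336/59725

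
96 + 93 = 189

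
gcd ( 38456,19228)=19228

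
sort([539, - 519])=[ - 519, 539]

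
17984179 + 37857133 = 55841312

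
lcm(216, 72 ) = 216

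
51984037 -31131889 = 20852148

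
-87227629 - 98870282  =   - 186097911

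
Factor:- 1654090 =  - 2^1 * 5^1*251^1 *659^1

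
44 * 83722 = 3683768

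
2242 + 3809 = 6051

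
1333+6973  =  8306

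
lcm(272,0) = 0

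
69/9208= 69/9208=0.01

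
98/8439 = 98/8439 = 0.01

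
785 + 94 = 879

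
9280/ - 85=  -  110+14/17 = -109.18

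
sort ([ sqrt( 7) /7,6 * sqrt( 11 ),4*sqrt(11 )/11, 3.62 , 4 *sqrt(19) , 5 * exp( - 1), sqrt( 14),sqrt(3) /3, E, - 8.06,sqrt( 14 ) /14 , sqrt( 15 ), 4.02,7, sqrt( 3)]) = [ - 8.06,  sqrt( 14 )/14, sqrt( 7 ) /7,  sqrt( 3 ) /3,4*sqrt (11) /11, sqrt(3), 5*exp( - 1),E,3.62,sqrt ( 14),  sqrt( 15 ), 4.02, 7,4 *sqrt( 19),  6*sqrt( 11 )]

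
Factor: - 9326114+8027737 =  - 1298377 = - 71^1 * 18287^1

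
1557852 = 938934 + 618918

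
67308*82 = 5519256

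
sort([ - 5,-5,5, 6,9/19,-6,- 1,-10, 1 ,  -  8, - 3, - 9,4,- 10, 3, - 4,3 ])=[ - 10,-10,-9, - 8,-6, - 5, - 5, - 4,  -  3, - 1,9/19,1,3, 3, 4, 5, 6]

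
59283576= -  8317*(- 7128 ) 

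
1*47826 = 47826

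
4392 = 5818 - 1426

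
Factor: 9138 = 2^1*3^1*1523^1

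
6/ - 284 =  - 1 + 139/142 = - 0.02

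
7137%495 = 207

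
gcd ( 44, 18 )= 2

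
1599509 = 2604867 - 1005358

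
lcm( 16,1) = 16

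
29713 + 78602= 108315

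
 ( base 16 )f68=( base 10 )3944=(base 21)8JH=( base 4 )331220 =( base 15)127E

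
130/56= 65/28 = 2.32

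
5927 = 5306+621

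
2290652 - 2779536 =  - 488884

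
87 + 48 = 135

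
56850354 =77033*738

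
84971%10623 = 10610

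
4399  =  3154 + 1245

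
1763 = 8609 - 6846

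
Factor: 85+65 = 2^1*3^1*5^2 = 150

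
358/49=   7  +  15/49= 7.31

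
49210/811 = 49210/811 =60.68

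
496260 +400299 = 896559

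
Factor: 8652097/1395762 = 2^( - 1 )* 3^( - 1) * 353^( - 1 )*659^( -1 )*8652097^1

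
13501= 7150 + 6351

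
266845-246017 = 20828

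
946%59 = 2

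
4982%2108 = 766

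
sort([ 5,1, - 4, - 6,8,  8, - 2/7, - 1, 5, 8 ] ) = [ - 6, - 4, - 1, - 2/7,  1 , 5, 5, 8,8,8 ] 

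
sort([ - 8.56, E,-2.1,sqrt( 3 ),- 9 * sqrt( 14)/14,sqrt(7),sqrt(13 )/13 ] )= [-8.56, - 9*sqrt(14)/14, - 2.1, sqrt( 13 )/13, sqrt( 3), sqrt (7), E]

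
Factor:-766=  - 2^1*383^1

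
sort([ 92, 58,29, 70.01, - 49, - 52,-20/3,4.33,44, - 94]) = [ - 94, -52 , - 49,  -  20/3, 4.33,29, 44,  58, 70.01,92 ] 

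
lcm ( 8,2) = 8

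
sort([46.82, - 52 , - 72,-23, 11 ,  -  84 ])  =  [ - 84,-72,-52, - 23,11, 46.82 ]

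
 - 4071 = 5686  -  9757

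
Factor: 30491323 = 1319^1*23117^1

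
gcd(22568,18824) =104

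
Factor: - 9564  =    -  2^2*3^1*797^1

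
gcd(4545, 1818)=909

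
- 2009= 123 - 2132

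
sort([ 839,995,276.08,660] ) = [ 276.08,660, 839,995]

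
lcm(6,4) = 12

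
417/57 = 7 + 6/19 = 7.32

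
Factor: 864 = 2^5*3^3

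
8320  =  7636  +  684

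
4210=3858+352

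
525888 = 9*58432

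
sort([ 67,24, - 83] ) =[ - 83 , 24, 67 ]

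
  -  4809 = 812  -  5621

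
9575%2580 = 1835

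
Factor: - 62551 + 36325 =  - 26226 = -2^1*3^2* 31^1*47^1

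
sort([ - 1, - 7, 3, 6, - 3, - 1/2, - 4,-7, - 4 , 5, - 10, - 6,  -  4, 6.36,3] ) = [- 10, - 7, - 7, - 6, - 4, - 4, - 4, - 3, - 1, - 1/2, 3,3, 5, 6,6.36] 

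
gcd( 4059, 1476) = 369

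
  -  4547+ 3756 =-791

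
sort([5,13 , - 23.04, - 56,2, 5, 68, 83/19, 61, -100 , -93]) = [ - 100, - 93, - 56, - 23.04, 2, 83/19,5, 5,13,61, 68]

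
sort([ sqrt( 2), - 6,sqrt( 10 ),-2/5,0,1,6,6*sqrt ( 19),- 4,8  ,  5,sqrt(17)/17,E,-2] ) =[ - 6, - 4,  -  2, - 2/5, 0,sqrt (17)/17,1,sqrt(2),  E,sqrt( 10),5,6,8,6*sqrt(19) ] 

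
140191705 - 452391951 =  - 312200246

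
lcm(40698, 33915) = 203490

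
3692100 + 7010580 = 10702680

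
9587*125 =1198375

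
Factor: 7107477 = 3^1*13^1*182243^1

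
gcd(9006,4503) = 4503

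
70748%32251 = 6246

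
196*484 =94864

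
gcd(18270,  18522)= 126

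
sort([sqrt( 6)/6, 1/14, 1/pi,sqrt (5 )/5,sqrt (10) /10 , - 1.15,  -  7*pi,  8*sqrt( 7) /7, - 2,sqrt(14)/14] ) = [-7 * pi, - 2, - 1.15, 1/14,  sqrt ( 14)/14,sqrt(10) /10, 1/pi, sqrt(6) /6,sqrt(5 ) /5, 8*sqrt(7) /7] 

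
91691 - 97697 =- 6006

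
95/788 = 95/788 = 0.12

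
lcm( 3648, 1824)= 3648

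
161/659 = 161/659  =  0.24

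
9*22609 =203481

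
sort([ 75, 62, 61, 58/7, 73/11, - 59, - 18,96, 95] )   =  [ - 59,  -  18, 73/11 , 58/7,61, 62, 75,95,96 ] 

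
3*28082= 84246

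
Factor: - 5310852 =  - 2^2*3^1*442571^1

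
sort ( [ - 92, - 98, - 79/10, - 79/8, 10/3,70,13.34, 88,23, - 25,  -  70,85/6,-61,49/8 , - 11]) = [ - 98, - 92, - 70,-61, - 25, -11,-79/8, - 79/10 , 10/3, 49/8, 13.34,85/6,  23,70,88]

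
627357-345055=282302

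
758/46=379/23 =16.48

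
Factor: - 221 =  - 13^1 * 17^1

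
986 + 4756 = 5742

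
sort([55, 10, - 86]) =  [ - 86, 10, 55]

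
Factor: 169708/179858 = 2^1 * 11^1*19^1*443^(-1 ) = 418/443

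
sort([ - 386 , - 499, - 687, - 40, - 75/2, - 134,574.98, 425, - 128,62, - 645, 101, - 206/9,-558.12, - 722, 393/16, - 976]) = [ - 976, - 722, - 687, - 645, - 558.12, - 499, - 386,-134, - 128, - 40, - 75/2, - 206/9, 393/16, 62,101, 425, 574.98]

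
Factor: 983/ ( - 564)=  -  2^( - 2) * 3^( - 1 )*47^ ( - 1)*983^1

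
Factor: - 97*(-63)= 6111 = 3^2*7^1*97^1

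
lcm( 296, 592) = 592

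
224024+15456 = 239480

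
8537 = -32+8569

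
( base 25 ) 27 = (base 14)41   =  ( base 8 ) 71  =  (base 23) 2b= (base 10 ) 57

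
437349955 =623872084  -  186522129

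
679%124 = 59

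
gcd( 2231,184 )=23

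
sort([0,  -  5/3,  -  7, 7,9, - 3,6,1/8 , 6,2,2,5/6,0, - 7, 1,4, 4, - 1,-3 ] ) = [ - 7,  -  7, - 3, - 3 ,-5/3, -1, 0  ,  0,1/8,  5/6,1,2,2, 4,4 , 6,  6,7, 9 ]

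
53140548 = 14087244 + 39053304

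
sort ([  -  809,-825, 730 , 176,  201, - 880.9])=[ - 880.9 , - 825, - 809,176, 201,730] 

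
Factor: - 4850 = -2^1*5^2*97^1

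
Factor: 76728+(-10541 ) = 11^2*547^1=66187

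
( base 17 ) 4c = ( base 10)80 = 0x50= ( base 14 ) 5a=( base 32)2g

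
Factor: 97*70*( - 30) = -2^2*3^1 * 5^2 * 7^1*97^1 = -  203700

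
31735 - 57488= - 25753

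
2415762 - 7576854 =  - 5161092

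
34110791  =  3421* 9971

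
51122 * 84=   4294248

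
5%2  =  1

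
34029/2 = 17014 + 1/2 = 17014.50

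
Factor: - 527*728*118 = - 2^4*7^1 * 13^1*17^1*31^1 *59^1=-  45271408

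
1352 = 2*676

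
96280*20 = 1925600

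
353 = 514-161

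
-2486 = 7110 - 9596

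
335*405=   135675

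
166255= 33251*5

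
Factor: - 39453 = - 3^1 * 13151^1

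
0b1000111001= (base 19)1AI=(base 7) 1442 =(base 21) 162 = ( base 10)569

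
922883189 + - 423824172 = 499059017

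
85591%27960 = 1711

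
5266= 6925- 1659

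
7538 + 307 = 7845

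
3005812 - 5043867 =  - 2038055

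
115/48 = 2 + 19/48 =2.40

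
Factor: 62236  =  2^2*15559^1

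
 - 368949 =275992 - 644941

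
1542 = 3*514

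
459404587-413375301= 46029286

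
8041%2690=2661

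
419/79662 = 419/79662 = 0.01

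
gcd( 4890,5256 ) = 6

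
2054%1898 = 156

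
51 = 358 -307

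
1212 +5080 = 6292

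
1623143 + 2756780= 4379923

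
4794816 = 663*7232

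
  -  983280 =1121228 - 2104508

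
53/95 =53/95 = 0.56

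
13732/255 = 53 + 217/255= 53.85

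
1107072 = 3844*288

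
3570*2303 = 8221710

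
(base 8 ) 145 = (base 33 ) 32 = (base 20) 51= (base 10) 101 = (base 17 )5g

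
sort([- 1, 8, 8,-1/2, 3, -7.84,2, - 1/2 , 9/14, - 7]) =[ - 7.84 ,-7,-1, - 1/2, - 1/2,9/14,  2, 3,8, 8 ] 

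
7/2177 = 1/311 = 0.00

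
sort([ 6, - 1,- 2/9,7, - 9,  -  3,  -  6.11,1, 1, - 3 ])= [ - 9,  -  6.11  , - 3,  -  3,  -  1,-2/9,  1,1, 6,7 ]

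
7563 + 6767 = 14330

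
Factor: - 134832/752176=-3^1*53^1*887^( - 1 ) = -  159/887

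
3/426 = 1/142 = 0.01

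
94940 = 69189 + 25751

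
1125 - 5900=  - 4775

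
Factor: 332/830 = 2/5 = 2^1*5^( - 1)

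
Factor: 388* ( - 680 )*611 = -161206240 = - 2^5*5^1* 13^1*17^1*47^1*97^1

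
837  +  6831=7668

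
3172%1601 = 1571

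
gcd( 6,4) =2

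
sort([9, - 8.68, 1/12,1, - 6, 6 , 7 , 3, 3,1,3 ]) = [  -  8.68,-6, 1/12,1 , 1, 3, 3,3, 6, 7,9] 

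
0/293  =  0 =0.00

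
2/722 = 1/361 =0.00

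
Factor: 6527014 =2^1*13^1* 17^1*14767^1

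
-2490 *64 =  - 159360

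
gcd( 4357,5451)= 1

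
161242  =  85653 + 75589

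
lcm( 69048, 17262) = 69048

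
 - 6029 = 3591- 9620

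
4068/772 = 1017/193= 5.27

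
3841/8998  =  3841/8998 = 0.43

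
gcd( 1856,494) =2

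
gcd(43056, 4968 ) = 1656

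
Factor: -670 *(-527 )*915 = 323077350 = 2^1*3^1*5^2*17^1*31^1*61^1  *67^1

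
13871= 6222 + 7649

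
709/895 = 709/895 =0.79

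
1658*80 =132640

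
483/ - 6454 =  - 69/922 =- 0.07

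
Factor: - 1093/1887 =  - 3^( - 1 )* 17^ ( - 1 )*37^( - 1 )*1093^1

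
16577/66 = 1507/6 = 251.17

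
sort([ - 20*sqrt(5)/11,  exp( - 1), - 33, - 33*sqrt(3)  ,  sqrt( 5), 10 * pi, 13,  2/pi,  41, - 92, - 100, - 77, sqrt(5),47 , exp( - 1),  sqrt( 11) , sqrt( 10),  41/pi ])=[ -100,- 92,  -  77 ,-33*sqrt(3 ), - 33, - 20*sqrt( 5 )/11,  exp( -1 ), exp( - 1) , 2/pi,  sqrt(5),sqrt( 5 ),  sqrt(10 ),sqrt(11 ),  13,41/pi , 10*pi, 41,47] 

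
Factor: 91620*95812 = 8778295440 = 2^4 * 3^2*5^1 * 17^1*509^1*1409^1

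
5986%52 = 6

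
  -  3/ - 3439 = 3/3439 = 0.00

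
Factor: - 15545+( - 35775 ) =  - 2^3*5^1 *1283^1 = - 51320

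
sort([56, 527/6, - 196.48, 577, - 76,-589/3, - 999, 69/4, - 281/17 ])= [-999, - 196.48, - 589/3, - 76, - 281/17, 69/4, 56,527/6,577 ]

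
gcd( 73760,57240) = 40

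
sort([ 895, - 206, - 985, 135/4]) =[ - 985, - 206,135/4,895 ] 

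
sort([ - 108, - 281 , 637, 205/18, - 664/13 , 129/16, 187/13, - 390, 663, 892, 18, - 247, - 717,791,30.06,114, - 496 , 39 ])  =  [- 717 ,  -  496 , -390,-281, - 247, - 108, - 664/13, 129/16,205/18, 187/13,18,30.06, 39, 114, 637, 663,791,  892] 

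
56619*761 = 43087059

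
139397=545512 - 406115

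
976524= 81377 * 12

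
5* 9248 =46240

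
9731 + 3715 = 13446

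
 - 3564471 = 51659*(-69) 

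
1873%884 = 105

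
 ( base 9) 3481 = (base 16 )A18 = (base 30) 2Q4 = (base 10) 2584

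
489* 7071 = 3457719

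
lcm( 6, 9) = 18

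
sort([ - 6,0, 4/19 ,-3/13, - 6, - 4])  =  [ - 6,-6, - 4, - 3/13, 0,4/19]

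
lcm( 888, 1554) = 6216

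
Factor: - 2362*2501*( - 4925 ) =29093757850= 2^1*5^2*41^1*61^1*197^1*1181^1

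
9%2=1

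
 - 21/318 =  - 7/106 = - 0.07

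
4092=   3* 1364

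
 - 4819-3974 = -8793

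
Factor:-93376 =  - 2^6*1459^1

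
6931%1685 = 191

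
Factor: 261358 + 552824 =2^1*3^1  *  135697^1 = 814182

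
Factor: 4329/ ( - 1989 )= - 37/17 = - 17^ ( - 1) * 37^1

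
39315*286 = 11244090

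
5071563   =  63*80501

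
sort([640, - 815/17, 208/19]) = [ -815/17, 208/19,640] 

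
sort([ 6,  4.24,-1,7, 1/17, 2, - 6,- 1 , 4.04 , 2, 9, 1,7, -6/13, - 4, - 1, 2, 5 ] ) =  [- 6 , - 4, - 1, - 1,-1, -6/13, 1/17,1, 2, 2,2 , 4.04, 4.24, 5,  6, 7, 7, 9]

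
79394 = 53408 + 25986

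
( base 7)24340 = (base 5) 200344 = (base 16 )18CD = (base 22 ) D2D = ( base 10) 6349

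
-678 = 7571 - 8249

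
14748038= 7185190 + 7562848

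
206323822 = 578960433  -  372636611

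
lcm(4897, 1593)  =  132219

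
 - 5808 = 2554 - 8362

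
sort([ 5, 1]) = [ 1, 5 ]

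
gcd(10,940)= 10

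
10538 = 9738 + 800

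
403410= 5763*70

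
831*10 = 8310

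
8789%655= 274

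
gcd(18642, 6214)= 6214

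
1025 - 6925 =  - 5900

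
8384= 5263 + 3121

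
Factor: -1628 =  -2^2*11^1*37^1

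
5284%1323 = 1315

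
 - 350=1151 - 1501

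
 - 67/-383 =67/383 = 0.17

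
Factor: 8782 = 2^1*4391^1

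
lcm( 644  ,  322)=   644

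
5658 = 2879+2779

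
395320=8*49415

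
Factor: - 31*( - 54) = 2^1*3^3 * 31^1= 1674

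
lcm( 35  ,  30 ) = 210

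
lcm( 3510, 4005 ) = 312390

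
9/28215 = 1/3135 = 0.00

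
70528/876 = 80 + 112/219 = 80.51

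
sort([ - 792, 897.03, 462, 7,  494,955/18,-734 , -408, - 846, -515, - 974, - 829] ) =[ - 974,-846,  -  829, - 792,  -  734,-515,  -  408 , 7,  955/18,462, 494,897.03]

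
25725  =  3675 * 7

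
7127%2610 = 1907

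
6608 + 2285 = 8893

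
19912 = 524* 38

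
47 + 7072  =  7119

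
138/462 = 23/77 = 0.30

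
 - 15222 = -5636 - 9586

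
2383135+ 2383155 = 4766290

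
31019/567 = 31019/567 = 54.71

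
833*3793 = 3159569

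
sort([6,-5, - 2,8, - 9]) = [ - 9, - 5,-2,6,8]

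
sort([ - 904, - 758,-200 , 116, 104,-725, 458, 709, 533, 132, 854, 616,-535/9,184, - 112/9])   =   [-904, - 758, - 725,-200 ,-535/9, - 112/9, 104,116,132, 184, 458, 533, 616, 709,854]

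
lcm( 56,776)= 5432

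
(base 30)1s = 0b111010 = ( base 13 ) 46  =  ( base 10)58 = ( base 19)31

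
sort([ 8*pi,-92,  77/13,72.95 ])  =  [-92, 77/13, 8* pi, 72.95]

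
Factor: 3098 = 2^1 * 1549^1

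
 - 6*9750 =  - 58500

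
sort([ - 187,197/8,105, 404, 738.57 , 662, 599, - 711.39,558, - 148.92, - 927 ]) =[-927, - 711.39 ,-187, -148.92, 197/8,105, 404,558,599,  662, 738.57 ]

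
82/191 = 82/191 = 0.43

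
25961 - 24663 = 1298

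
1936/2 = 968 = 968.00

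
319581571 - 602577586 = - 282996015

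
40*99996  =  3999840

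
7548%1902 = 1842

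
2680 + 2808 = 5488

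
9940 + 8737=18677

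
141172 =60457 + 80715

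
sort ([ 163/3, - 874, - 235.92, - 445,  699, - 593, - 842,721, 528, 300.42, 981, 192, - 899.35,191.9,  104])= [  -  899.35, - 874,- 842, - 593, - 445, - 235.92, 163/3,104,191.9,192,300.42,528, 699,721,981] 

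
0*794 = 0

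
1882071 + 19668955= 21551026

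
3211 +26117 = 29328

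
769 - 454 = 315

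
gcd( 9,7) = 1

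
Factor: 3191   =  3191^1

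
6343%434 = 267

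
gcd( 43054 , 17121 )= 1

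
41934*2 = 83868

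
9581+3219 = 12800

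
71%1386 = 71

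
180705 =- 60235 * ( - 3 ) 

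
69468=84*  827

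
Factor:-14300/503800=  - 13/458  =  - 2^(-1)*13^1*229^ ( - 1 ) 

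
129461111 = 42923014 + 86538097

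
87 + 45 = 132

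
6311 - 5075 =1236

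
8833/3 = 8833/3=2944.33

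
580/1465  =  116/293=0.40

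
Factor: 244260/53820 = 13^( - 1) * 59^1 = 59/13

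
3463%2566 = 897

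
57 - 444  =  - 387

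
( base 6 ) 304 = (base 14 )80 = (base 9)134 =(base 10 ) 112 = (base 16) 70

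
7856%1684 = 1120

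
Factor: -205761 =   -  3^1*107^1*641^1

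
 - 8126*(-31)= 251906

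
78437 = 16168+62269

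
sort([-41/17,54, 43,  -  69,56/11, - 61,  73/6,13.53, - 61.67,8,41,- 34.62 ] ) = [-69,- 61.67, - 61, - 34.62, - 41/17,56/11,8,73/6,13.53, 41,43,54 ]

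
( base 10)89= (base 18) 4H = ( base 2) 1011001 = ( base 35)2j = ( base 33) 2N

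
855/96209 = 855/96209 = 0.01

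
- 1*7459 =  - 7459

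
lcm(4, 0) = 0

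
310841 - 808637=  - 497796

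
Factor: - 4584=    - 2^3*3^1*191^1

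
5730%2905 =2825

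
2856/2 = 1428 = 1428.00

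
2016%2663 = 2016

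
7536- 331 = 7205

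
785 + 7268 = 8053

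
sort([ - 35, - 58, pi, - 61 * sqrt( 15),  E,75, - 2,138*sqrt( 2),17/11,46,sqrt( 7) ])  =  [ - 61*sqrt(15 ), - 58, - 35,  -  2,17/11 , sqrt( 7 ), E, pi,46,75,  138 * sqrt ( 2) ] 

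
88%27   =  7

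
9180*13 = 119340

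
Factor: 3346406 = 2^1*7^2 * 34147^1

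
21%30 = 21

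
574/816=287/408= 0.70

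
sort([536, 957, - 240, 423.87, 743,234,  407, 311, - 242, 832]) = [ - 242, - 240,  234,  311, 407, 423.87, 536, 743, 832, 957 ]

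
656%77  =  40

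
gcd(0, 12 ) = 12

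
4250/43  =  4250/43 = 98.84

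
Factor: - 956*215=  - 2^2*5^1*43^1*239^1=- 205540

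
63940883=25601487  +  38339396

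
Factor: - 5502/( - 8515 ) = 2^1*3^1*  5^(-1 )*7^1*13^(-1 ) = 42/65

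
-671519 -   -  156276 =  -515243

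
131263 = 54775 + 76488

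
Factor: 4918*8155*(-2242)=-2^2  *  5^1*7^1*19^1*59^1*233^1*2459^1 = - 89918302180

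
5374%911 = 819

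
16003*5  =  80015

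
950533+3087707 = 4038240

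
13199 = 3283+9916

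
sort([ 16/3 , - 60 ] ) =[ - 60, 16/3 ]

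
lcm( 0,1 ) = 0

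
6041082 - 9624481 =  - 3583399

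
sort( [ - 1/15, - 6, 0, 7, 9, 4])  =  [-6 , -1/15,0,4 , 7,  9]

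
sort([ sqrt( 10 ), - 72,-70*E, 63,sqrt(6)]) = [-70*E, - 72,  sqrt (6),sqrt(10),63]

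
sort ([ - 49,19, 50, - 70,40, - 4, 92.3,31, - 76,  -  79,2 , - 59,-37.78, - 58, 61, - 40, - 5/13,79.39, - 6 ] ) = [ - 79,-76, -70, - 59, - 58, - 49,  -  40, - 37.78, - 6,-4 , - 5/13, 2, 19,31, 40,50, 61, 79.39, 92.3 ]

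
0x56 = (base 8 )126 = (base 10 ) 86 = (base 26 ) 38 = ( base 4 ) 1112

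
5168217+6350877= 11519094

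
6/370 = 3/185 = 0.02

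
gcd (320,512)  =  64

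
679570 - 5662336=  - 4982766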